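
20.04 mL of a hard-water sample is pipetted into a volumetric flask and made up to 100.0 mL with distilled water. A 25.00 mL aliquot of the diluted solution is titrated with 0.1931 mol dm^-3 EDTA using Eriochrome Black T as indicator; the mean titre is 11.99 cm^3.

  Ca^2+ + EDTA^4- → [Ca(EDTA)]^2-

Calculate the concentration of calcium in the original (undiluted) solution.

0.4621 mol/L

n(EDTA) = 0.01199 × 0.1931 = 2.315 × 10^-3 mol
n(Ca2+) in the aliquot = 2.315 × 10^-3 mol (1:1 ratio)
[Ca2+]_dilute = 2.315 × 10^-3 / 0.02500 = 0.09261 mol/L
Dilution factor = 100.0 / 20.04 = 4.990
[Ca2+]_stock = 0.09261 × 4.990 = 0.4621 mol/L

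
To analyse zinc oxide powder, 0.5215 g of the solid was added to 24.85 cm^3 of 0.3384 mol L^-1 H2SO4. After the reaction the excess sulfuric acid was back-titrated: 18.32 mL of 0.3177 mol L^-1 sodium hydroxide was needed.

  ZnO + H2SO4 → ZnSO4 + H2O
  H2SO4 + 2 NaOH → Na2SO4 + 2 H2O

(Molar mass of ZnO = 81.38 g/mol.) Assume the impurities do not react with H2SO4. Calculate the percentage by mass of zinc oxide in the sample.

85.81 %

n(H2SO4) added = 0.02485 × 0.3384 = 8.409 × 10^-3 mol
n(NaOH) used in back-titration = 0.01832 × 0.3177 = 5.820 × 10^-3 mol
From the 1:2 ratio, n(H2SO4) left over = 1/2 × 5.820 × 10^-3 = 2.910 × 10^-3 mol
n(H2SO4) consumed by analyte = 8.409 × 10^-3 − 2.910 × 10^-3 = 5.499 × 10^-3 mol
n(ZnO) = 5.499 × 10^-3 mol (1:1 ratio)
mass of ZnO = 5.499 × 10^-3 × 81.38 = 0.4475 g
% ZnO = 0.4475 / 0.5215 × 100 = 85.81 %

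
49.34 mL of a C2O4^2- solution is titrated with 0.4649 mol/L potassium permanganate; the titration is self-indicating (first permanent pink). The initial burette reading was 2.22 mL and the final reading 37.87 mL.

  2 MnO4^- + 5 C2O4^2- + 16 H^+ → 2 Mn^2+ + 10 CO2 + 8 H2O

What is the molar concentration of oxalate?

n(KMnO4) = 0.03565 L × 0.4649 mol/L = 0.01657 mol
From the 5:2 mole ratio, n(C2O4^2-) = 5/2 × 0.01657 = 0.04143 mol
[C2O4^2-] = 0.04143 mol / 0.04934 L = 0.8398 mol/L

0.8398 mol/L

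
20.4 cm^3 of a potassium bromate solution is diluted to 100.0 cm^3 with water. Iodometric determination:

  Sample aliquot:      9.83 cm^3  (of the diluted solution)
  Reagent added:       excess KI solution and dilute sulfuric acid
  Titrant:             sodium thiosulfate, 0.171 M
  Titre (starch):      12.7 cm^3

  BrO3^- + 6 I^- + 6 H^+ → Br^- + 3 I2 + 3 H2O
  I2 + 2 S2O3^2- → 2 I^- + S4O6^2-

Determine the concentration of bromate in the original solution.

0.180 M

n(S2O3^2-) = 0.0127 × 0.171 = 2.17 × 10^-3 mol
n(I2) = n(S2O3^2-)/2 = 1.09 × 10^-3 mol
From the 1:3 ratio, n(BrO3^-) in the aliquot = 1/3 × 1.09 × 10^-3 = 3.62 × 10^-4 mol
[BrO3^-]_dilute = 3.62 × 10^-4 / 0.00983 = 0.0368 mol/L
[BrO3^-]_original = 0.0368 × 100.0/20.4 = 0.180 mol/L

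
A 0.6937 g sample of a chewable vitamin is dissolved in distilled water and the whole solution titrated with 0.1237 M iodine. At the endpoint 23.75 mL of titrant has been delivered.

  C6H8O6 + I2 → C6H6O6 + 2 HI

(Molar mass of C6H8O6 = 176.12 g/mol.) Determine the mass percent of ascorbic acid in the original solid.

74.59 %

n(I2) = 0.02375 L × 0.1237 mol/L = 2.938 × 10^-3 mol
n(C6H8O6) = 2.938 × 10^-3 mol (1:1 ratio)
mass of C6H8O6 = 2.938 × 10^-3 × 176.12 g/mol = 0.5174 g
% C6H8O6 = 0.5174 / 0.6937 × 100 = 74.59 %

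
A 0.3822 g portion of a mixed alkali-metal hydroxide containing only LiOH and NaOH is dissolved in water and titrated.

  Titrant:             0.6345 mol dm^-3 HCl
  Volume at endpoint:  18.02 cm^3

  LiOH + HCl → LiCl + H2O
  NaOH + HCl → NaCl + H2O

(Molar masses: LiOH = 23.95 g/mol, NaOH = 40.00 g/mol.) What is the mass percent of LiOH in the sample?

29.34 %

n(HCl) = 0.01802 × 0.6345 = 0.01143 mol
Let x = n(LiOH), y = n(NaOH).
Titrant: 1x + 1y = 0.01143;  mass: 23.95x + 40.00y = 0.3822
Solving, x = 4.682 × 10^-3 mol, y = 6.752 × 10^-3 mol
mass of LiOH = 4.682 × 10^-3 × 23.95 = 0.1121 g
% LiOH = 0.1121 / 0.3822 × 100 = 29.34 %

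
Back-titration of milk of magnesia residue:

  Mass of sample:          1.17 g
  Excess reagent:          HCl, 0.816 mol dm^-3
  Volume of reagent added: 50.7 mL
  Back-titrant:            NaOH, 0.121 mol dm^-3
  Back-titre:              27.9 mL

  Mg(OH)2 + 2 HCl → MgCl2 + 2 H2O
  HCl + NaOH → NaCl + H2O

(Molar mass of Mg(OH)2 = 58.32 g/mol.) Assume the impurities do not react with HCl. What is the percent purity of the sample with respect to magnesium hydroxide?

94.7 %

n(HCl) added = 0.0507 × 0.816 = 0.0414 mol
n(NaOH) used in back-titration = 0.0279 × 0.121 = 3.38 × 10^-3 mol
n(HCl) left over = 3.38 × 10^-3 mol (1:1 ratio)
n(HCl) consumed by analyte = 0.0414 − 3.38 × 10^-3 = 0.0380 mol
From the 1:2 ratio, n(Mg(OH)2) = 1/2 × 0.0380 = 0.0190 mol
mass of Mg(OH)2 = 0.0190 × 58.32 = 1.11 g
% Mg(OH)2 = 1.11 / 1.17 × 100 = 94.7 %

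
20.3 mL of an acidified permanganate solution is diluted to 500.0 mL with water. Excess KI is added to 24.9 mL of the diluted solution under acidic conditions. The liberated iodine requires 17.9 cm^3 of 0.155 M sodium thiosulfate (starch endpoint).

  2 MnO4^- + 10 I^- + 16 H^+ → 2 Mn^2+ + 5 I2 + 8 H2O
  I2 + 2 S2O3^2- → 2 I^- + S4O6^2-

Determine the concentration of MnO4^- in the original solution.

0.549 M

n(S2O3^2-) = 0.0179 × 0.155 = 2.77 × 10^-3 mol
n(I2) = n(S2O3^2-)/2 = 1.39 × 10^-3 mol
From the 2:5 ratio, n(MnO4^-) in the aliquot = 2/5 × 1.39 × 10^-3 = 5.55 × 10^-4 mol
[MnO4^-]_dilute = 5.55 × 10^-4 / 0.0249 = 0.0223 mol/L
[MnO4^-]_original = 0.0223 × 500.0/20.3 = 0.549 mol/L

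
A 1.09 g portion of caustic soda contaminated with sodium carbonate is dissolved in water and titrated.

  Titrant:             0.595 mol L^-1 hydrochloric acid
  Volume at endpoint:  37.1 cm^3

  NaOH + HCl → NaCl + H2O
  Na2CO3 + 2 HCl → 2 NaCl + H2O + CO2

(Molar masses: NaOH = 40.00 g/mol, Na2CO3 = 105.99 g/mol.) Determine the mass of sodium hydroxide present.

n(HCl) = 0.0371 × 0.595 = 0.0221 mol
Let x = n(NaOH), y = n(Na2CO3).
Titrant: 1x + 2y = 0.0221;  mass: 40.00x + 105.99y = 1.09
Solving, x = 6.14 × 10^-3 mol, y = 7.97 × 10^-3 mol
mass of NaOH = 6.14 × 10^-3 × 40.00 = 0.246 g

0.246 g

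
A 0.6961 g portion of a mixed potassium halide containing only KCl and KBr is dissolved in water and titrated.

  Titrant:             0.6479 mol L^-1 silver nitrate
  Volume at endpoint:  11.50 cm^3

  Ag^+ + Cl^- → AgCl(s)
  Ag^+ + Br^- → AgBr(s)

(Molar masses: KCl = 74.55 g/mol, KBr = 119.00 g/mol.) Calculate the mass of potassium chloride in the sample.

n(AgNO3) = 0.01150 × 0.6479 = 7.451 × 10^-3 mol
Let x = n(KCl), y = n(KBr).
Titrant: 1x + 1y = 7.451 × 10^-3;  mass: 74.55x + 119.00y = 0.6961
Solving, x = 4.287 × 10^-3 mol, y = 3.164 × 10^-3 mol
mass of KCl = 4.287 × 10^-3 × 74.55 = 0.3196 g

0.3196 g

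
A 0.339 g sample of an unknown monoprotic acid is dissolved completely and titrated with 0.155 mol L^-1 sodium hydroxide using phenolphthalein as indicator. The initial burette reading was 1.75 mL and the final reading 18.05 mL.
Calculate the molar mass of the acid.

134 g/mol

n(NaOH) = 0.0163 L × 0.155 mol/L = 2.53 × 10^-3 mol
n(HA) = 2.53 × 10^-3 mol (1:1 ratio)
M = m / n = 0.339 g / 2.53 × 10^-3 mol = 134 g/mol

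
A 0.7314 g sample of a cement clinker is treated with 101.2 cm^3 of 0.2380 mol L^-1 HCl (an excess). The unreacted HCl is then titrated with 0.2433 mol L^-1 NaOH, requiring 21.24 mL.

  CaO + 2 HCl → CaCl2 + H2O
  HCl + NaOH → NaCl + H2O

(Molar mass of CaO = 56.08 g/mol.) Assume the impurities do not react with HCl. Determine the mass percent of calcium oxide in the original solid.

n(HCl) added = 0.1012 × 0.2380 = 0.02409 mol
n(NaOH) used in back-titration = 0.02124 × 0.2433 = 5.168 × 10^-3 mol
n(HCl) left over = 5.168 × 10^-3 mol (1:1 ratio)
n(HCl) consumed by analyte = 0.02409 − 5.168 × 10^-3 = 0.01892 mol
From the 1:2 ratio, n(CaO) = 1/2 × 0.01892 = 9.459 × 10^-3 mol
mass of CaO = 9.459 × 10^-3 × 56.08 = 0.5305 g
% CaO = 0.5305 / 0.7314 × 100 = 72.53 %

72.53 %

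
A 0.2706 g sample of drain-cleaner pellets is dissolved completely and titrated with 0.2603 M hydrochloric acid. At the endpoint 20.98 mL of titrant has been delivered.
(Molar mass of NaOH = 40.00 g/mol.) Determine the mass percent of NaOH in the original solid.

80.73 %

NaOH + HCl → NaCl + H2O
n(HCl) = 0.02098 L × 0.2603 mol/L = 5.461 × 10^-3 mol
n(NaOH) = 5.461 × 10^-3 mol (1:1 ratio)
mass of NaOH = 5.461 × 10^-3 × 40.00 g/mol = 0.2184 g
% NaOH = 0.2184 / 0.2706 × 100 = 80.73 %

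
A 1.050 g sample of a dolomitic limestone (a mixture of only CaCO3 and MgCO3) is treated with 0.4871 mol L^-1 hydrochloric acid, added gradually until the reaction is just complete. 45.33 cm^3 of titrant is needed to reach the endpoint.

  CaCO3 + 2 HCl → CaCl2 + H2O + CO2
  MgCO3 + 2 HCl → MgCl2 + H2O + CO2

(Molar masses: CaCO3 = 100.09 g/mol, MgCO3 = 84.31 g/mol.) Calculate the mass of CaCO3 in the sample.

n(HCl) = 0.04533 × 0.4871 = 0.02208 mol
Let x = n(CaCO3), y = n(MgCO3).
Titrant: 2x + 2y = 0.02208;  mass: 100.09x + 84.31y = 1.050
Solving, x = 7.554 × 10^-3 mol, y = 3.486 × 10^-3 mol
mass of CaCO3 = 7.554 × 10^-3 × 100.09 = 0.7561 g

0.7561 g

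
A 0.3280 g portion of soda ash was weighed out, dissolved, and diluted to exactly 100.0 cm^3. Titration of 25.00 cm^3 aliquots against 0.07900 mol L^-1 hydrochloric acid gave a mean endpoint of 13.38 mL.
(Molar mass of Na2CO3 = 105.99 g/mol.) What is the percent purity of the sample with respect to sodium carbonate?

Na2CO3 + 2 HCl → 2 NaCl + H2O + CO2
n(HCl) per titration = 0.01338 × 0.07900 = 1.057 × 10^-3 mol
From the 1:2 ratio, n(Na2CO3) in each aliquot = 1/2 × 1.057 × 10^-3 = 5.285 × 10^-4 mol
n(Na2CO3) in the whole flask = 5.285 × 10^-4 × 100.0/25.00 = 2.114 × 10^-3 mol
mass of Na2CO3 = 2.114 × 10^-3 × 105.99 = 0.2241 g
% Na2CO3 = 0.2241 / 0.3280 × 100 = 68.31 %

68.31 %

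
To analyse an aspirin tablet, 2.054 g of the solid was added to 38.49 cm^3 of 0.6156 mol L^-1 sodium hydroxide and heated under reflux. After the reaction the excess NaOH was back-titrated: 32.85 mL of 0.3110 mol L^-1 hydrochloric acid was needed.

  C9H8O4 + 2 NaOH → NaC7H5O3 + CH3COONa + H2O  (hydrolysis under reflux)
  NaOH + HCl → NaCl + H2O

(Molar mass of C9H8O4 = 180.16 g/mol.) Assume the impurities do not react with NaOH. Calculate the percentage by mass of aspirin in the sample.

59.11 %

n(NaOH) added = 0.03849 × 0.6156 = 0.02369 mol
n(HCl) used in back-titration = 0.03285 × 0.3110 = 0.01022 mol
n(NaOH) left over = 0.01022 mol (1:1 ratio)
n(NaOH) consumed by analyte = 0.02369 − 0.01022 = 0.01348 mol
From the 1:2 ratio, n(C9H8O4) = 1/2 × 0.01348 = 6.739 × 10^-3 mol
mass of C9H8O4 = 6.739 × 10^-3 × 180.16 = 1.214 g
% C9H8O4 = 1.214 / 2.054 × 100 = 59.11 %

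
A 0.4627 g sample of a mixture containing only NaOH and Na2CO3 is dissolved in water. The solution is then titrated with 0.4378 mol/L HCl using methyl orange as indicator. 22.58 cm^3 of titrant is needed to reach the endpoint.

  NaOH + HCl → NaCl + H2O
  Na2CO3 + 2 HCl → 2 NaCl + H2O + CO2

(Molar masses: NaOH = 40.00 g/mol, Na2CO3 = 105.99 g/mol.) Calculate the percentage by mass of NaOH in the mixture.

n(HCl) = 0.02258 × 0.4378 = 9.886 × 10^-3 mol
Let x = n(NaOH), y = n(Na2CO3).
Titrant: 1x + 2y = 9.886 × 10^-3;  mass: 40.00x + 105.99y = 0.4627
Solving, x = 4.708 × 10^-3 mol, y = 2.589 × 10^-3 mol
mass of NaOH = 4.708 × 10^-3 × 40.00 = 0.1883 g
% NaOH = 0.1883 / 0.4627 × 100 = 40.70 %

40.70 %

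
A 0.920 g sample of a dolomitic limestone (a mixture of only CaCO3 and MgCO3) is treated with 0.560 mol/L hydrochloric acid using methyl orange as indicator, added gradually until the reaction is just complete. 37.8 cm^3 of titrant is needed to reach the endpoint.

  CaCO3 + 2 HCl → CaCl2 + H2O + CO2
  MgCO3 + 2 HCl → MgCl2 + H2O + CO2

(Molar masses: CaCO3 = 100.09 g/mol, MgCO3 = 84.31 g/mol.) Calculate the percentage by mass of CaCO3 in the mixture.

n(HCl) = 0.0378 × 0.560 = 0.0212 mol
Let x = n(CaCO3), y = n(MgCO3).
Titrant: 2x + 2y = 0.0212;  mass: 100.09x + 84.31y = 0.920
Solving, x = 1.75 × 10^-3 mol, y = 8.83 × 10^-3 mol
mass of CaCO3 = 1.75 × 10^-3 × 100.09 = 0.175 g
% CaCO3 = 0.175 / 0.920 × 100 = 19.1 %

19.1 %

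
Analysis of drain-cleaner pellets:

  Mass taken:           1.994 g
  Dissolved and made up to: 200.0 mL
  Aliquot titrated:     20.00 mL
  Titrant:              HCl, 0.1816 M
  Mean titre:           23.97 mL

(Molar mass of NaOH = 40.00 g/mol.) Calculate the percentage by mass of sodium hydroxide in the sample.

NaOH + HCl → NaCl + H2O
n(HCl) per titration = 0.02397 × 0.1816 = 4.353 × 10^-3 mol
n(NaOH) in each aliquot = 4.353 × 10^-3 mol (1:1 ratio)
n(NaOH) in the whole flask = 4.353 × 10^-3 × 200.0/20.00 = 0.04353 mol
mass of NaOH = 0.04353 × 40.00 = 1.741 g
% NaOH = 1.741 / 1.994 × 100 = 87.32 %

87.32 %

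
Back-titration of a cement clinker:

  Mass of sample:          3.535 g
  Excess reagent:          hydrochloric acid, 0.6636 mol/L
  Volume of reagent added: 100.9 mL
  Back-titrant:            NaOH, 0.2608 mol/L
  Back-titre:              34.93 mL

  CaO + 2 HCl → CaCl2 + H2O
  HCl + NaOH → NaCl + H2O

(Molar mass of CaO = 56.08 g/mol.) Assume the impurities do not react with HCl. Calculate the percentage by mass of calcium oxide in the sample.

n(HCl) added = 0.1009 × 0.6636 = 0.06696 mol
n(NaOH) used in back-titration = 0.03493 × 0.2608 = 9.110 × 10^-3 mol
n(HCl) left over = 9.110 × 10^-3 mol (1:1 ratio)
n(HCl) consumed by analyte = 0.06696 − 9.110 × 10^-3 = 0.05785 mol
From the 1:2 ratio, n(CaO) = 1/2 × 0.05785 = 0.02892 mol
mass of CaO = 0.02892 × 56.08 = 1.622 g
% CaO = 1.622 / 3.535 × 100 = 45.89 %

45.89 %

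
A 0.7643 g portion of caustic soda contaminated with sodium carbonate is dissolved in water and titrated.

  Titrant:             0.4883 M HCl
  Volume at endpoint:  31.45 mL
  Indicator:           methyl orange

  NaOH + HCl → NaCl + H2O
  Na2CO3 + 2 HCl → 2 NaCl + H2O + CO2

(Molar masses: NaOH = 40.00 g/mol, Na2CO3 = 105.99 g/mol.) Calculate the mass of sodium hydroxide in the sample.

0.1525 g

n(HCl) = 0.03145 × 0.4883 = 0.01536 mol
Let x = n(NaOH), y = n(Na2CO3).
Titrant: 1x + 2y = 0.01536;  mass: 40.00x + 105.99y = 0.7643
Solving, x = 3.813 × 10^-3 mol, y = 5.772 × 10^-3 mol
mass of NaOH = 3.813 × 10^-3 × 40.00 = 0.1525 g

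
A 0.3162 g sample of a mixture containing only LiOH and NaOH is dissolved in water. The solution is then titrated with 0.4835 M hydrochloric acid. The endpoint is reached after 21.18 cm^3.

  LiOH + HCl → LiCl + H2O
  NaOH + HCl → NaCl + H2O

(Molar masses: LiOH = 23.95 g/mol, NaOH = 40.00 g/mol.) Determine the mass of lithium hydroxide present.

n(HCl) = 0.02118 × 0.4835 = 0.01024 mol
Let x = n(LiOH), y = n(NaOH).
Titrant: 1x + 1y = 0.01024;  mass: 23.95x + 40.00y = 0.3162
Solving, x = 5.821 × 10^-3 mol, y = 4.420 × 10^-3 mol
mass of LiOH = 5.821 × 10^-3 × 23.95 = 0.1394 g

0.1394 g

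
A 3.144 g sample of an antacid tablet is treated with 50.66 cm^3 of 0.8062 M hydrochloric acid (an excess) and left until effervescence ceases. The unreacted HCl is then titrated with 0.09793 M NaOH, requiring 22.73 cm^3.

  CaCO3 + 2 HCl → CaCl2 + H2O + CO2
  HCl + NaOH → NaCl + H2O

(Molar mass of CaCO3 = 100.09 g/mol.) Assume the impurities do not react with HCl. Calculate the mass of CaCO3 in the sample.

1.933 g

n(HCl) added = 0.05066 × 0.8062 = 0.04084 mol
n(NaOH) used in back-titration = 0.02273 × 0.09793 = 2.226 × 10^-3 mol
n(HCl) left over = 2.226 × 10^-3 mol (1:1 ratio)
n(HCl) consumed by analyte = 0.04084 − 2.226 × 10^-3 = 0.03862 mol
From the 1:2 ratio, n(CaCO3) = 1/2 × 0.03862 = 0.01931 mol
mass of CaCO3 = 0.01931 × 100.09 = 1.933 g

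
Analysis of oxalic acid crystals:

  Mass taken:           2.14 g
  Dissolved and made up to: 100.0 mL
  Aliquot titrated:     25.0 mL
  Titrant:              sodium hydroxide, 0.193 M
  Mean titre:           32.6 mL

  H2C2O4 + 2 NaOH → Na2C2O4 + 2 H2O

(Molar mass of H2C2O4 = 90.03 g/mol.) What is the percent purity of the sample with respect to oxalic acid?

52.9 %

n(NaOH) per titration = 0.0326 × 0.193 = 6.29 × 10^-3 mol
From the 1:2 ratio, n(H2C2O4) in each aliquot = 1/2 × 6.29 × 10^-3 = 3.15 × 10^-3 mol
n(H2C2O4) in the whole flask = 3.15 × 10^-3 × 100.0/25.0 = 0.0126 mol
mass of H2C2O4 = 0.0126 × 90.03 = 1.13 g
% H2C2O4 = 1.13 / 2.14 × 100 = 52.9 %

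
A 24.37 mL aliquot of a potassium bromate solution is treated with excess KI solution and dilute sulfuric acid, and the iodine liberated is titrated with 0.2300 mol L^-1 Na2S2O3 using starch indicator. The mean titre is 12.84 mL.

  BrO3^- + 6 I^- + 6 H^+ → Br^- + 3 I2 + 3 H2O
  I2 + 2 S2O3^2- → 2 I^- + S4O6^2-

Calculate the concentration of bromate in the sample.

n(S2O3^2-) = 0.01284 × 0.2300 = 2.953 × 10^-3 mol
n(I2) = n(S2O3^2-)/2 = 1.477 × 10^-3 mol
From the 1:3 ratio, n(BrO3^-) in the aliquot = 1/3 × 1.477 × 10^-3 = 4.922 × 10^-4 mol
[BrO3^-] = 4.922 × 10^-4 / 0.02437 = 0.02020 mol/L

0.02020 mol/L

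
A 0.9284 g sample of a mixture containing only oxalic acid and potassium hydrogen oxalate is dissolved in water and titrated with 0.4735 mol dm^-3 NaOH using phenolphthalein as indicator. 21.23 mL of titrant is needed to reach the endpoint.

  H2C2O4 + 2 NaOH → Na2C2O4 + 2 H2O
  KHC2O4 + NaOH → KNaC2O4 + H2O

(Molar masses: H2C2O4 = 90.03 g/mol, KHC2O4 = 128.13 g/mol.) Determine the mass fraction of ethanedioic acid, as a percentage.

n(NaOH) = 0.02123 × 0.4735 = 0.01005 mol
Let x = n(H2C2O4), y = n(KHC2O4).
Titrant: 2x + 1y = 0.01005;  mass: 90.03x + 128.13y = 0.9284
Solving, x = 2.163 × 10^-3 mol, y = 5.726 × 10^-3 mol
mass of H2C2O4 = 2.163 × 10^-3 × 90.03 = 0.1948 g
% H2C2O4 = 0.1948 / 0.9284 × 100 = 20.98 %

20.98 %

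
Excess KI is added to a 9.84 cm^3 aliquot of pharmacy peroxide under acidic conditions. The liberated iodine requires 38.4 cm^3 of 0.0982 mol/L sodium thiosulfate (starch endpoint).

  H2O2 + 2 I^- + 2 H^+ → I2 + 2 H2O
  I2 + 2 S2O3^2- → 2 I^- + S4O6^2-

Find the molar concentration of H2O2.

0.192 mol/L

n(S2O3^2-) = 0.0384 × 0.0982 = 3.77 × 10^-3 mol
n(I2) = n(S2O3^2-)/2 = 1.89 × 10^-3 mol
n(H2O2) in the aliquot = 1.89 × 10^-3 mol (1:1 ratio)
[H2O2] = 1.89 × 10^-3 / 0.00984 = 0.192 mol/L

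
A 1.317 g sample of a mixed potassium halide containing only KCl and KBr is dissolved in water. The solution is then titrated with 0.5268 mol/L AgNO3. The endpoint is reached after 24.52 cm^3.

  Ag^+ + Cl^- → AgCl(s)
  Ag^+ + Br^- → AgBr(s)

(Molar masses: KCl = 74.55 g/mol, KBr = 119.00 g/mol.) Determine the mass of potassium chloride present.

n(AgNO3) = 0.02452 × 0.5268 = 0.01292 mol
Let x = n(KCl), y = n(KBr).
Titrant: 1x + 1y = 0.01292;  mass: 74.55x + 119.00y = 1.317
Solving, x = 4.953 × 10^-3 mol, y = 7.965 × 10^-3 mol
mass of KCl = 4.953 × 10^-3 × 74.55 = 0.3692 g

0.3692 g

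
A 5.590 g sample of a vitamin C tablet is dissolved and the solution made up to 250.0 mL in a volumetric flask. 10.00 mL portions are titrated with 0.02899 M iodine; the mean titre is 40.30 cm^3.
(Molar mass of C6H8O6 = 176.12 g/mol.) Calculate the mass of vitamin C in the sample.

C6H8O6 + I2 → C6H6O6 + 2 HI
n(I2) per titration = 0.04030 × 0.02899 = 1.168 × 10^-3 mol
n(C6H8O6) in each aliquot = 1.168 × 10^-3 mol (1:1 ratio)
n(C6H8O6) in the whole flask = 1.168 × 10^-3 × 250.0/10.00 = 0.02921 mol
mass of C6H8O6 = 0.02921 × 176.12 = 5.144 g

5.144 g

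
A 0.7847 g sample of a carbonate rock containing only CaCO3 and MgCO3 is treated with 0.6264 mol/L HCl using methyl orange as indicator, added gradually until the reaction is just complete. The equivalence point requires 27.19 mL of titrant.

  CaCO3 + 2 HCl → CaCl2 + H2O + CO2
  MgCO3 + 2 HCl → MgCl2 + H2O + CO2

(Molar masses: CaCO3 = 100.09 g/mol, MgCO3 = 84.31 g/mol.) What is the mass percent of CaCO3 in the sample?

53.93 %

n(HCl) = 0.02719 × 0.6264 = 0.01703 mol
Let x = n(CaCO3), y = n(MgCO3).
Titrant: 2x + 2y = 0.01703;  mass: 100.09x + 84.31y = 0.7847
Solving, x = 4.228 × 10^-3 mol, y = 4.288 × 10^-3 mol
mass of CaCO3 = 4.228 × 10^-3 × 100.09 = 0.4232 g
% CaCO3 = 0.4232 / 0.7847 × 100 = 53.93 %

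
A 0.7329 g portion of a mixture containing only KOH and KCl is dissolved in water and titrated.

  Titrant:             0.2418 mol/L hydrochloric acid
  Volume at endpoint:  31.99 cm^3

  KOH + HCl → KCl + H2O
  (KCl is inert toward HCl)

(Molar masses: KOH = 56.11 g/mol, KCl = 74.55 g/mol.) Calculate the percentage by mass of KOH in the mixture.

n(HCl) = 0.03199 × 0.2418 = 7.735 × 10^-3 mol
Let x = n(KOH), y = n(KCl).
Titrant: 1x = 7.735 × 10^-3;  mass: 56.11x + 74.55y = 0.7329
Solving, x = 7.735 × 10^-3 mol, y = 4.009 × 10^-3 mol
mass of KOH = 7.735 × 10^-3 × 56.11 = 0.4340 g
% KOH = 0.4340 / 0.7329 × 100 = 59.22 %

59.22 %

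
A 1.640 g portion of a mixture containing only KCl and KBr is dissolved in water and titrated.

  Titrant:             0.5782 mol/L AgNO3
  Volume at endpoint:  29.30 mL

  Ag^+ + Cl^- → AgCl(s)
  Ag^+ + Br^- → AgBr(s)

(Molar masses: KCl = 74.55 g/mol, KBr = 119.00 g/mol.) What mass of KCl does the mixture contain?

0.6306 g

n(AgNO3) = 0.02930 × 0.5782 = 0.01694 mol
Let x = n(KCl), y = n(KBr).
Titrant: 1x + 1y = 0.01694;  mass: 74.55x + 119.00y = 1.640
Solving, x = 8.459 × 10^-3 mol, y = 8.482 × 10^-3 mol
mass of KCl = 8.459 × 10^-3 × 74.55 = 0.6306 g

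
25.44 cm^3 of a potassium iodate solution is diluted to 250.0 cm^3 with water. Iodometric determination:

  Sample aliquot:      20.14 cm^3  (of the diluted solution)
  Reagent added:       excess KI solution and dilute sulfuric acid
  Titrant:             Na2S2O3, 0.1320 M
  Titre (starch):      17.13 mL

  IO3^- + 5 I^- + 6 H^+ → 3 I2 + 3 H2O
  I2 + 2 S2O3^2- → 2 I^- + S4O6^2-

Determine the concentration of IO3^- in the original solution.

0.1839 M

n(S2O3^2-) = 0.01713 × 0.1320 = 2.261 × 10^-3 mol
n(I2) = n(S2O3^2-)/2 = 1.131 × 10^-3 mol
From the 1:3 ratio, n(IO3^-) in the aliquot = 1/3 × 1.131 × 10^-3 = 3.769 × 10^-4 mol
[IO3^-]_dilute = 3.769 × 10^-4 / 0.02014 = 0.01871 mol/L
[IO3^-]_original = 0.01871 × 250.0/25.44 = 0.1839 mol/L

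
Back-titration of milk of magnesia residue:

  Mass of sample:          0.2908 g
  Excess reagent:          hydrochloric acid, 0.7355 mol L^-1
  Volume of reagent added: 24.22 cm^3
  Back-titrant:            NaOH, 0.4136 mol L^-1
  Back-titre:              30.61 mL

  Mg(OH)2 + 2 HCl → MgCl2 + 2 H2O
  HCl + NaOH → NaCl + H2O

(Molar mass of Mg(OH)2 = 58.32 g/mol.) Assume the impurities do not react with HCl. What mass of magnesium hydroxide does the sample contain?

0.1503 g

n(HCl) added = 0.02422 × 0.7355 = 0.01781 mol
n(NaOH) used in back-titration = 0.03061 × 0.4136 = 0.01266 mol
n(HCl) left over = 0.01266 mol (1:1 ratio)
n(HCl) consumed by analyte = 0.01781 − 0.01266 = 5.154 × 10^-3 mol
From the 1:2 ratio, n(Mg(OH)2) = 1/2 × 5.154 × 10^-3 = 2.577 × 10^-3 mol
mass of Mg(OH)2 = 2.577 × 10^-3 × 58.32 = 0.1503 g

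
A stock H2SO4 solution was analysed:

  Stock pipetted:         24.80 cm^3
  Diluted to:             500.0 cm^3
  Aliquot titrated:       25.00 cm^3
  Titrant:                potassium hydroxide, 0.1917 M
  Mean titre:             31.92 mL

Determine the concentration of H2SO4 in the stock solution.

2.467 M

H2SO4 + 2 KOH → K2SO4 + 2 H2O
n(KOH) = 0.03192 × 0.1917 = 6.119 × 10^-3 mol
From the 1:2 ratio, n(H2SO4) in the aliquot = 1/2 × 6.119 × 10^-3 = 3.060 × 10^-3 mol
[H2SO4]_dilute = 3.060 × 10^-3 / 0.02500 = 0.1224 mol/L
Dilution factor = 500.0 / 24.80 = 20.16
[H2SO4]_stock = 0.1224 × 20.16 = 2.467 mol/L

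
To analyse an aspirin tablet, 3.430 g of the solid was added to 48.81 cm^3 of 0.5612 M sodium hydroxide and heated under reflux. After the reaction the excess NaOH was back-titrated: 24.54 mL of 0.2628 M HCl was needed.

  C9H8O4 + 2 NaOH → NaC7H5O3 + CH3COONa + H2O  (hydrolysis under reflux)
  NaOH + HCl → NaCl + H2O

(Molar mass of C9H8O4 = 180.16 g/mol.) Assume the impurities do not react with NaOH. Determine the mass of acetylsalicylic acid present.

n(NaOH) added = 0.04881 × 0.5612 = 0.02739 mol
n(HCl) used in back-titration = 0.02454 × 0.2628 = 6.449 × 10^-3 mol
n(NaOH) left over = 6.449 × 10^-3 mol (1:1 ratio)
n(NaOH) consumed by analyte = 0.02739 − 6.449 × 10^-3 = 0.02094 mol
From the 1:2 ratio, n(C9H8O4) = 1/2 × 0.02094 = 0.01047 mol
mass of C9H8O4 = 0.01047 × 180.16 = 1.887 g

1.887 g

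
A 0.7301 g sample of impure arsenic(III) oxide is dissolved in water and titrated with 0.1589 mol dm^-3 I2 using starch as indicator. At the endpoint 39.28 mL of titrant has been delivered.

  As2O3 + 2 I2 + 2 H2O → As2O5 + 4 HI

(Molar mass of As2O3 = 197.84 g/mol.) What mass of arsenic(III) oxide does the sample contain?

0.6174 g

n(I2) = 0.03928 L × 0.1589 mol/L = 6.242 × 10^-3 mol
From the 1:2 ratio, n(As2O3) = 1/2 × 6.242 × 10^-3 = 3.121 × 10^-3 mol
mass of As2O3 = 3.121 × 10^-3 × 197.84 g/mol = 0.6174 g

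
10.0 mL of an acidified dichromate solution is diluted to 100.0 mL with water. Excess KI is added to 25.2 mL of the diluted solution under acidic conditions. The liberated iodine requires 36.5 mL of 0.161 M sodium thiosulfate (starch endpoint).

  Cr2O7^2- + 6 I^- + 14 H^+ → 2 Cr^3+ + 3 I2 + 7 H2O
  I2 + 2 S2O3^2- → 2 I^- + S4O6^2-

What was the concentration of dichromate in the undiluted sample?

n(S2O3^2-) = 0.0365 × 0.161 = 5.88 × 10^-3 mol
n(I2) = n(S2O3^2-)/2 = 2.94 × 10^-3 mol
From the 1:3 ratio, n(Cr2O7^2-) in the aliquot = 1/3 × 2.94 × 10^-3 = 9.79 × 10^-4 mol
[Cr2O7^2-]_dilute = 9.79 × 10^-4 / 0.0252 = 0.0389 mol/L
[Cr2O7^2-]_original = 0.0389 × 100.0/10.0 = 0.389 mol/L

0.389 M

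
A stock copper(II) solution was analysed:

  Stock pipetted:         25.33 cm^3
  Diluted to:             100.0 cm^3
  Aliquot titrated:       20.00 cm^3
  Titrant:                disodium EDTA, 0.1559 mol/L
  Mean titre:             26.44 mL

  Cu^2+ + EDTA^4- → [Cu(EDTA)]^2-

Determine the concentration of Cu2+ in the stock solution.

n(EDTA) = 0.02644 × 0.1559 = 4.122 × 10^-3 mol
n(Cu2+) in the aliquot = 4.122 × 10^-3 mol (1:1 ratio)
[Cu2+]_dilute = 4.122 × 10^-3 / 0.02000 = 0.2061 mol/L
Dilution factor = 100.0 / 25.33 = 3.948
[Cu2+]_stock = 0.2061 × 3.948 = 0.8137 mol/L

0.8137 mol/L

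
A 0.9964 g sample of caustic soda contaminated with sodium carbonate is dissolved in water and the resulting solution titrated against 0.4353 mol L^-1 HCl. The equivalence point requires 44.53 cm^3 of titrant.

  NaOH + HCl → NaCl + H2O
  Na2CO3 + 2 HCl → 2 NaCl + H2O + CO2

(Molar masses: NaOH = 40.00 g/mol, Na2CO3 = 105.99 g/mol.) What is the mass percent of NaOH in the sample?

n(HCl) = 0.04453 × 0.4353 = 0.01938 mol
Let x = n(NaOH), y = n(Na2CO3).
Titrant: 1x + 2y = 0.01938;  mass: 40.00x + 105.99y = 0.9964
Solving, x = 2.374 × 10^-3 mol, y = 8.505 × 10^-3 mol
mass of NaOH = 2.374 × 10^-3 × 40.00 = 0.09496 g
% NaOH = 0.09496 / 0.9964 × 100 = 9.530 %

9.530 %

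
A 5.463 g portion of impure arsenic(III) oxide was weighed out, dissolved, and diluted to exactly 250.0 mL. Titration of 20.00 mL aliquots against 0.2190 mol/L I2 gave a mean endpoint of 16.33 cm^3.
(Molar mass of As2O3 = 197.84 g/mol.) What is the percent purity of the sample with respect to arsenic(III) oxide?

As2O3 + 2 I2 + 2 H2O → As2O5 + 4 HI
n(I2) per titration = 0.01633 × 0.2190 = 3.576 × 10^-3 mol
From the 1:2 ratio, n(As2O3) in each aliquot = 1/2 × 3.576 × 10^-3 = 1.788 × 10^-3 mol
n(As2O3) in the whole flask = 1.788 × 10^-3 × 250.0/20.00 = 0.02235 mol
mass of As2O3 = 0.02235 × 197.84 = 4.422 g
% As2O3 = 4.422 / 5.463 × 100 = 80.95 %

80.95 %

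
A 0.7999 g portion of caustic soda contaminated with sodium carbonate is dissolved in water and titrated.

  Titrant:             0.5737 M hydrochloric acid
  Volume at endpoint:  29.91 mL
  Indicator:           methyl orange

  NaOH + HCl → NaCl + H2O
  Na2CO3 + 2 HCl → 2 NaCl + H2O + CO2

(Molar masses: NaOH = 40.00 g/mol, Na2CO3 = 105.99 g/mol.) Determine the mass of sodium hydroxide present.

0.3369 g

n(HCl) = 0.02991 × 0.5737 = 0.01716 mol
Let x = n(NaOH), y = n(Na2CO3).
Titrant: 1x + 2y = 0.01716;  mass: 40.00x + 105.99y = 0.7999
Solving, x = 8.423 × 10^-3 mol, y = 4.368 × 10^-3 mol
mass of NaOH = 8.423 × 10^-3 × 40.00 = 0.3369 g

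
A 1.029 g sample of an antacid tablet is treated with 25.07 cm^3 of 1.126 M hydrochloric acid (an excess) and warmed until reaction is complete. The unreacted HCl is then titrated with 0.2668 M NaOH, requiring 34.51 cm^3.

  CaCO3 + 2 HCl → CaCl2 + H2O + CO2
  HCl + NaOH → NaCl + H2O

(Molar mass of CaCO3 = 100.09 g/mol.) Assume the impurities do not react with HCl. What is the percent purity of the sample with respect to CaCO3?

92.51 %

n(HCl) added = 0.02507 × 1.126 = 0.02823 mol
n(NaOH) used in back-titration = 0.03451 × 0.2668 = 9.207 × 10^-3 mol
n(HCl) left over = 9.207 × 10^-3 mol (1:1 ratio)
n(HCl) consumed by analyte = 0.02823 − 9.207 × 10^-3 = 0.01902 mol
From the 1:2 ratio, n(CaCO3) = 1/2 × 0.01902 = 9.511 × 10^-3 mol
mass of CaCO3 = 9.511 × 10^-3 × 100.09 = 0.9519 g
% CaCO3 = 0.9519 / 1.029 × 100 = 92.51 %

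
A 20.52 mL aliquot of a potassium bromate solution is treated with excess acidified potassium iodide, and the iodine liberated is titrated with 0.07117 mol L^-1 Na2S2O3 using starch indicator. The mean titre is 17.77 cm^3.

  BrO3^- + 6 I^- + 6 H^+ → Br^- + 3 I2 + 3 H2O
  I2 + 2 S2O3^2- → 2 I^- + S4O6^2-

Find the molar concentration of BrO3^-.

0.01027 mol/L

n(S2O3^2-) = 0.01777 × 0.07117 = 1.265 × 10^-3 mol
n(I2) = n(S2O3^2-)/2 = 6.323 × 10^-4 mol
From the 1:3 ratio, n(BrO3^-) in the aliquot = 1/3 × 6.323 × 10^-4 = 2.108 × 10^-4 mol
[BrO3^-] = 2.108 × 10^-4 / 0.02052 = 0.01027 mol/L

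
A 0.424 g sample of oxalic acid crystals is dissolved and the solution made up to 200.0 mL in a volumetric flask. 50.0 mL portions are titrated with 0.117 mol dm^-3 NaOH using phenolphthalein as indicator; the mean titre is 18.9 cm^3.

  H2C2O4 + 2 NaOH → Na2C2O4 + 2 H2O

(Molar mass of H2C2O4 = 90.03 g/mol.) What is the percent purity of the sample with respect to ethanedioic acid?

n(NaOH) per titration = 0.0189 × 0.117 = 2.21 × 10^-3 mol
From the 1:2 ratio, n(H2C2O4) in each aliquot = 1/2 × 2.21 × 10^-3 = 1.11 × 10^-3 mol
n(H2C2O4) in the whole flask = 1.11 × 10^-3 × 200.0/50.0 = 4.42 × 10^-3 mol
mass of H2C2O4 = 4.42 × 10^-3 × 90.03 = 0.398 g
% H2C2O4 = 0.398 / 0.424 × 100 = 93.9 %

93.9 %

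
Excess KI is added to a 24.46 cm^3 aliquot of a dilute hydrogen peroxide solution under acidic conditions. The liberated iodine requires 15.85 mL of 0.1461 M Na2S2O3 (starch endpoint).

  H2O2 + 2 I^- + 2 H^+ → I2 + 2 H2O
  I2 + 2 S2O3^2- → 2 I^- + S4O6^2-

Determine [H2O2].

0.04734 M

n(S2O3^2-) = 0.01585 × 0.1461 = 2.316 × 10^-3 mol
n(I2) = n(S2O3^2-)/2 = 1.158 × 10^-3 mol
n(H2O2) in the aliquot = 1.158 × 10^-3 mol (1:1 ratio)
[H2O2] = 1.158 × 10^-3 / 0.02446 = 0.04734 mol/L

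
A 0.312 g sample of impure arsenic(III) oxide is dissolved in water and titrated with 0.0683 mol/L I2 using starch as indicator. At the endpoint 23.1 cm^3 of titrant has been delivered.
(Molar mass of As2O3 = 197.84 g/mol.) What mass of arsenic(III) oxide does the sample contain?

As2O3 + 2 I2 + 2 H2O → As2O5 + 4 HI
n(I2) = 0.0231 L × 0.0683 mol/L = 1.58 × 10^-3 mol
From the 1:2 ratio, n(As2O3) = 1/2 × 1.58 × 10^-3 = 7.89 × 10^-4 mol
mass of As2O3 = 7.89 × 10^-4 × 197.84 g/mol = 0.156 g

0.156 g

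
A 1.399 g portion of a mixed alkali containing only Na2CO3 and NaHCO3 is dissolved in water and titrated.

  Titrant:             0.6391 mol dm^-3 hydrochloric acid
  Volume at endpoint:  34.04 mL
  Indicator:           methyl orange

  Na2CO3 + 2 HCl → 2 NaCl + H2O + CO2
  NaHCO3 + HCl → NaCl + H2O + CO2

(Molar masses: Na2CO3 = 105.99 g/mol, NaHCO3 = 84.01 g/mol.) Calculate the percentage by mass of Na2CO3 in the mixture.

n(HCl) = 0.03404 × 0.6391 = 0.02175 mol
Let x = n(Na2CO3), y = n(NaHCO3).
Titrant: 2x + 1y = 0.02175;  mass: 105.99x + 84.01y = 1.399
Solving, x = 6.910 × 10^-3 mol, y = 7.935 × 10^-3 mol
mass of Na2CO3 = 6.910 × 10^-3 × 105.99 = 0.7324 g
% Na2CO3 = 0.7324 / 1.399 × 100 = 52.35 %

52.35 %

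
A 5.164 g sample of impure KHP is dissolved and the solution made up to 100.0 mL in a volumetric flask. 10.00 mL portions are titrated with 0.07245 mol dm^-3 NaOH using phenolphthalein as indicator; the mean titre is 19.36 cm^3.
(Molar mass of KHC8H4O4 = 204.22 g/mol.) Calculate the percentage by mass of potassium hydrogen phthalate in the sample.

KHC8H4O4 + NaOH → KNaC8H4O4 + H2O
n(NaOH) per titration = 0.01936 × 0.07245 = 1.403 × 10^-3 mol
n(KHC8H4O4) in each aliquot = 1.403 × 10^-3 mol (1:1 ratio)
n(KHC8H4O4) in the whole flask = 1.403 × 10^-3 × 100.0/10.00 = 0.01403 mol
mass of KHC8H4O4 = 0.01403 × 204.22 = 2.864 g
% KHC8H4O4 = 2.864 / 5.164 × 100 = 55.47 %

55.47 %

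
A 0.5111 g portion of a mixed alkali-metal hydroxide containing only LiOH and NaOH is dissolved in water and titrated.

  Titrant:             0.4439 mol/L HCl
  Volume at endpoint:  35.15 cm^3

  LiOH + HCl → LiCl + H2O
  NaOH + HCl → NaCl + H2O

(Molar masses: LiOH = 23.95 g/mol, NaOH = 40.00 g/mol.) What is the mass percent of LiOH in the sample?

n(HCl) = 0.03515 × 0.4439 = 0.01560 mol
Let x = n(LiOH), y = n(NaOH).
Titrant: 1x + 1y = 0.01560;  mass: 23.95x + 40.00y = 0.5111
Solving, x = 7.042 × 10^-3 mol, y = 8.561 × 10^-3 mol
mass of LiOH = 7.042 × 10^-3 × 23.95 = 0.1687 g
% LiOH = 0.1687 / 0.5111 × 100 = 33.00 %

33.00 %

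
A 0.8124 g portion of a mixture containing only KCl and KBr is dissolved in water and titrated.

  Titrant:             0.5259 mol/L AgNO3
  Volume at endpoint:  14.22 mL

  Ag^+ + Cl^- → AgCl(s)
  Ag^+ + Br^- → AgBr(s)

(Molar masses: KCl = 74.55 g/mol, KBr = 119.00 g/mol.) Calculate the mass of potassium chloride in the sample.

n(AgNO3) = 0.01422 × 0.5259 = 7.478 × 10^-3 mol
Let x = n(KCl), y = n(KBr).
Titrant: 1x + 1y = 7.478 × 10^-3;  mass: 74.55x + 119.00y = 0.8124
Solving, x = 1.744 × 10^-3 mol, y = 5.734 × 10^-3 mol
mass of KCl = 1.744 × 10^-3 × 74.55 = 0.1300 g

0.1300 g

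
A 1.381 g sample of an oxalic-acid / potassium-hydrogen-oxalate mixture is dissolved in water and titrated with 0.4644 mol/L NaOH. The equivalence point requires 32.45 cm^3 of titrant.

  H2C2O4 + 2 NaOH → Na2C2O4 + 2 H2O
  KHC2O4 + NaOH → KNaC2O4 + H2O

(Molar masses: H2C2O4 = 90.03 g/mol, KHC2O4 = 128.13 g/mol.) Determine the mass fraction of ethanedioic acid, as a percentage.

n(NaOH) = 0.03245 × 0.4644 = 0.01507 mol
Let x = n(H2C2O4), y = n(KHC2O4).
Titrant: 2x + 1y = 0.01507;  mass: 90.03x + 128.13y = 1.381
Solving, x = 3.308 × 10^-3 mol, y = 8.454 × 10^-3 mol
mass of H2C2O4 = 3.308 × 10^-3 × 90.03 = 0.2978 g
% H2C2O4 = 0.2978 / 1.381 × 100 = 21.57 %

21.57 %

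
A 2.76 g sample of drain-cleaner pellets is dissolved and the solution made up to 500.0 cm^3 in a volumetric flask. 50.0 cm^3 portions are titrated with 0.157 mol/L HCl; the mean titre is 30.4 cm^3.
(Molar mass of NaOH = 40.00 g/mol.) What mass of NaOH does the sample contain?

1.91 g

NaOH + HCl → NaCl + H2O
n(HCl) per titration = 0.0304 × 0.157 = 4.77 × 10^-3 mol
n(NaOH) in each aliquot = 4.77 × 10^-3 mol (1:1 ratio)
n(NaOH) in the whole flask = 4.77 × 10^-3 × 500.0/50.0 = 0.0477 mol
mass of NaOH = 0.0477 × 40.00 = 1.91 g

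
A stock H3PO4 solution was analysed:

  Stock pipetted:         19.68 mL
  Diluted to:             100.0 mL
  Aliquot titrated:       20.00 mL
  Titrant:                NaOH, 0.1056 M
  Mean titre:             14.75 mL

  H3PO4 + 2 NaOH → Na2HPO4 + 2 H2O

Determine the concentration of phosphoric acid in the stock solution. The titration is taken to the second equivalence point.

n(NaOH) = 0.01475 × 0.1056 = 1.558 × 10^-3 mol
From the 1:2 ratio, n(H3PO4) in the aliquot = 1/2 × 1.558 × 10^-3 = 7.788 × 10^-4 mol
[H3PO4]_dilute = 7.788 × 10^-4 / 0.02000 = 0.03894 mol/L
Dilution factor = 100.0 / 19.68 = 5.081
[H3PO4]_stock = 0.03894 × 5.081 = 0.1979 mol/L

0.1979 M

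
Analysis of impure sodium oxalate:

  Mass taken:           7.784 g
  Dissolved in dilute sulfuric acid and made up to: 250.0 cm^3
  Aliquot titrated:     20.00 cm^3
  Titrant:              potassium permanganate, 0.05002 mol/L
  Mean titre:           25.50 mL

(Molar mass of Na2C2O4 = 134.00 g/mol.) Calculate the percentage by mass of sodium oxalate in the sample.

2 MnO4^- + 5 C2O4^2- + 16 H^+ → 2 Mn^2+ + 10 CO2 + 8 H2O
n(KMnO4) per titration = 0.02550 × 0.05002 = 1.276 × 10^-3 mol
From the 5:2 ratio, n(Na2C2O4) in each aliquot = 5/2 × 1.276 × 10^-3 = 3.189 × 10^-3 mol
n(Na2C2O4) in the whole flask = 3.189 × 10^-3 × 250.0/20.00 = 0.03986 mol
mass of Na2C2O4 = 0.03986 × 134.00 = 5.341 g
% Na2C2O4 = 5.341 / 7.784 × 100 = 68.62 %

68.62 %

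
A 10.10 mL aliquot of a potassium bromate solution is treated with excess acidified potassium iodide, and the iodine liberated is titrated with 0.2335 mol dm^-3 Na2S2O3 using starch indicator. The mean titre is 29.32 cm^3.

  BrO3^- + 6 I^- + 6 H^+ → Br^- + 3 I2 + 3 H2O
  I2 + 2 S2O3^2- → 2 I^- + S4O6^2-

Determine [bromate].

n(S2O3^2-) = 0.02932 × 0.2335 = 6.846 × 10^-3 mol
n(I2) = n(S2O3^2-)/2 = 3.423 × 10^-3 mol
From the 1:3 ratio, n(BrO3^-) in the aliquot = 1/3 × 3.423 × 10^-3 = 1.141 × 10^-3 mol
[BrO3^-] = 1.141 × 10^-3 / 0.01010 = 0.1130 mol/L

0.1130 mol/L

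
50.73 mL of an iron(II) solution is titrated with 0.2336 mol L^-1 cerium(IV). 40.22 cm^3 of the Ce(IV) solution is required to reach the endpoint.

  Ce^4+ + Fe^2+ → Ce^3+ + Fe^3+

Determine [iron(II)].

n(Ce4+) = 0.04022 L × 0.2336 mol/L = 9.395 × 10^-3 mol
n(Fe2+) = 9.395 × 10^-3 mol (1:1 mole ratio)
[Fe2+] = 9.395 × 10^-3 mol / 0.05073 L = 0.1852 mol/L

0.1852 mol/L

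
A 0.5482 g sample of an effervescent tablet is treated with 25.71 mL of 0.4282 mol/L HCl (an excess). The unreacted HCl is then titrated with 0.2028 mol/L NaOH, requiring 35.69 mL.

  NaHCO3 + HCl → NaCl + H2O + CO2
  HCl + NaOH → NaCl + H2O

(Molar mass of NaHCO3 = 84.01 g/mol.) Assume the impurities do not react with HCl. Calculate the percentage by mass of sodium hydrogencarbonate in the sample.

57.79 %

n(HCl) added = 0.02571 × 0.4282 = 0.01101 mol
n(NaOH) used in back-titration = 0.03569 × 0.2028 = 7.238 × 10^-3 mol
n(HCl) left over = 7.238 × 10^-3 mol (1:1 ratio)
n(HCl) consumed by analyte = 0.01101 − 7.238 × 10^-3 = 3.771 × 10^-3 mol
n(NaHCO3) = 3.771 × 10^-3 mol (1:1 ratio)
mass of NaHCO3 = 3.771 × 10^-3 × 84.01 = 0.3168 g
% NaHCO3 = 0.3168 / 0.5482 × 100 = 57.79 %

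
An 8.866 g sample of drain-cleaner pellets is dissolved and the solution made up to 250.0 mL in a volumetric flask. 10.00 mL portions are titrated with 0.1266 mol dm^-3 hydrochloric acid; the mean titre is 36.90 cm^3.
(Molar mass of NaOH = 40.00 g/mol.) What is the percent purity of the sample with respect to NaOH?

52.69 %

NaOH + HCl → NaCl + H2O
n(HCl) per titration = 0.03690 × 0.1266 = 4.672 × 10^-3 mol
n(NaOH) in each aliquot = 4.672 × 10^-3 mol (1:1 ratio)
n(NaOH) in the whole flask = 4.672 × 10^-3 × 250.0/10.00 = 0.1168 mol
mass of NaOH = 0.1168 × 40.00 = 4.672 g
% NaOH = 4.672 / 8.866 × 100 = 52.69 %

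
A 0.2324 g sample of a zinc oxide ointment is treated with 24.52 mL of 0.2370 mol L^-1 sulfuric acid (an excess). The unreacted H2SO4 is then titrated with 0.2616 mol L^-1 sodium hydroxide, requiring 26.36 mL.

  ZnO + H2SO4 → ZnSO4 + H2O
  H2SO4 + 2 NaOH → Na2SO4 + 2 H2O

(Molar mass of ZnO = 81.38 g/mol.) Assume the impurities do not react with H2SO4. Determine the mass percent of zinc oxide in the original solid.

n(H2SO4) added = 0.02452 × 0.2370 = 5.811 × 10^-3 mol
n(NaOH) used in back-titration = 0.02636 × 0.2616 = 6.896 × 10^-3 mol
From the 1:2 ratio, n(H2SO4) left over = 1/2 × 6.896 × 10^-3 = 3.448 × 10^-3 mol
n(H2SO4) consumed by analyte = 5.811 × 10^-3 − 3.448 × 10^-3 = 2.363 × 10^-3 mol
n(ZnO) = 2.363 × 10^-3 mol (1:1 ratio)
mass of ZnO = 2.363 × 10^-3 × 81.38 = 0.1923 g
% ZnO = 0.1923 / 0.2324 × 100 = 82.76 %

82.76 %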